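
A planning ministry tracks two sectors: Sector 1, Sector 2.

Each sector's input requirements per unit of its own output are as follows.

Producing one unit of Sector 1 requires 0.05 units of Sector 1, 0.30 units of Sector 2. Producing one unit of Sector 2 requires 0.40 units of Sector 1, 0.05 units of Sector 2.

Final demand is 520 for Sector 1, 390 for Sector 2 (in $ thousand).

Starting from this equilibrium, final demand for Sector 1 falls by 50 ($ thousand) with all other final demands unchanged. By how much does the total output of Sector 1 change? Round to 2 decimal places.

Δx_1 = -60.70

I − A =
  [   0.95    -0.40]
  [  -0.30     0.95]
det(I−A) = (0.95)(0.95) − (-0.40)(-0.30) = 0.7825
adj(I−A) = [[0.95, 0.40], [0.30, 0.95]]
(I − A)⁻¹ = adj(I−A) / det(I−A) ≈
  [   1.2141     0.5112]
  [   0.3834     1.2141]
Δx = (I − A)⁻¹ Δd with Δd having -50 in the Sector 1 component and 0 elsewhere.
So Δx_1 = L_11 · (-50), where L_11 = adj(I−A)_11 / det(I−A) = 0.95 / 0.7825.
Δx_1 = 0.95 × (-50) / 0.7825 = -47.50 / 0.7825 ≈ -60.70.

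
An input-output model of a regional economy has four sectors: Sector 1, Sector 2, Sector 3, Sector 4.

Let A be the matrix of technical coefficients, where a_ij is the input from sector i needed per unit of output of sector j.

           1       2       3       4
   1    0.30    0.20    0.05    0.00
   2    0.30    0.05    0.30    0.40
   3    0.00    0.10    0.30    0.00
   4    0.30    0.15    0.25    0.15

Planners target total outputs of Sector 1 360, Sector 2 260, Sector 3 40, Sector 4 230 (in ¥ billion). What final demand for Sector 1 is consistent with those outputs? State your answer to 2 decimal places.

d_1 = 198.00

I − A =
  [   0.70    -0.20    -0.05     0.00]
  [  -0.30     0.95    -0.30    -0.40]
  [   0.00    -0.10     0.70     0.00]
  [  -0.30    -0.15    -0.25     0.85]
d = (I − A) x:
  d_1 = (+0.70)·360 + (-0.20)·260 + (-0.05)·40 + (+0.00)·230 = 198.00
  d_2 = (-0.30)·360 + (+0.95)·260 + (-0.30)·40 + (-0.40)·230 = 35.00
  d_3 = (+0.00)·360 + (-0.10)·260 + (+0.70)·40 + (+0.00)·230 = 2.00
  d_4 = (-0.30)·360 + (-0.15)·260 + (-0.25)·40 + (+0.85)·230 = 38.50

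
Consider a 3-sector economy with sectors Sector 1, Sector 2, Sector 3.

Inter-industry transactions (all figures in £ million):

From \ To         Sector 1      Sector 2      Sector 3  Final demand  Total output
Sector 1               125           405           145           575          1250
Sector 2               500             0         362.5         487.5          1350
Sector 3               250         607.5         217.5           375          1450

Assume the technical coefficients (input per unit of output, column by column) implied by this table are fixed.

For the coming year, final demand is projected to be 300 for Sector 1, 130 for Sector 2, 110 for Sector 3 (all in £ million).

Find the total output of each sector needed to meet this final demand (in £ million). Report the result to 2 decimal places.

x_1 = 549.39, x_2 = 477.64, x_3 = 511.55

Technical coefficients a_ij = z_ij / X_j:
  a_11 = 125/1250 = 0.10, a_21 = 500/1250 = 0.40, a_31 = 250/1250 = 0.20
  a_12 = 405/1350 = 0.30, a_22 = 0/1350 = 0.00, a_32 = 607.5/1350 = 0.45
  a_13 = 145/1450 = 0.10, a_23 = 362.5/1450 = 0.25, a_33 = 217.5/1450 = 0.15
I − A =
  [   0.90    -0.30    -0.10]
  [  -0.40     1.00    -0.25]
  [  -0.20    -0.45     0.85]
Cofactors of I−A, C_ij = (−1)^(i+j)·(minor ij) (rows/columns in the sector order above):
  C_11 = (1.00)(0.85) − (-0.25)(-0.45) = 0.7375
  C_12 = −[(-0.40)(0.85) − (-0.25)(-0.20)] = 0.3900
  C_13 = (-0.40)(-0.45) − (1.00)(-0.20) = 0.3800
  C_21 = −[(-0.30)(0.85) − (-0.10)(-0.45)] = 0.3000
  C_22 = (0.90)(0.85) − (-0.10)(-0.20) = 0.7450
  C_23 = −[(0.90)(-0.45) − (-0.30)(-0.20)] = 0.4650
  C_31 = (-0.30)(-0.25) − (-0.10)(1.00) = 0.1750
  C_32 = −[(0.90)(-0.25) − (-0.10)(-0.40)] = 0.2650
  C_33 = (0.90)(1.00) − (-0.30)(-0.40) = 0.7800
det(I−A) = Σ_j (I−A)_1j·C_1j = (0.90)(0.7375) + (-0.30)(0.3900) + (-0.10)(0.3800) = 0.50875
adj(I−A) = Cᵀ =
  [ 0.7375   0.3000   0.1750]
  [ 0.3900   0.7450   0.2650]
  [ 0.3800   0.4650   0.7800]
(I − A)⁻¹ = adj(I−A) / det(I−A) ≈
  [   1.4496     0.5897     0.3440]
  [   0.7666     1.4644     0.5209]
  [   0.7469     0.9140     1.5332]
x = (I − A)⁻¹ d = adj(I−A)·d / det(I−A), with det(I−A) = 0.50875:
  x_1 = (0.7375·300 + 0.3000·130 + 0.1750·110) / 0.50875 = 279.50 / 0.50875 ≈ 549.39
  x_2 = (0.3900·300 + 0.7450·130 + 0.2650·110) / 0.50875 = 243.00 / 0.50875 ≈ 477.64
  x_3 = (0.3800·300 + 0.4650·130 + 0.7800·110) / 0.50875 = 260.25 / 0.50875 ≈ 511.55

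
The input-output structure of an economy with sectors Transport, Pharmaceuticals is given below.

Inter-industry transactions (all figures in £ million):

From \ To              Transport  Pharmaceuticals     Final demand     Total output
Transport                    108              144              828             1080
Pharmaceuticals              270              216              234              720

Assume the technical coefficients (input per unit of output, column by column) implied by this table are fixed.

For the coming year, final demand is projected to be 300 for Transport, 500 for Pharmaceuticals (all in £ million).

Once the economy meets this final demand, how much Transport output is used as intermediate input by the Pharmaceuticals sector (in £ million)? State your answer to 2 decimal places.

Technical coefficients a_ij = z_ij / X_j:
  a_TT = 108/1080 = 0.10, a_PT = 270/1080 = 0.25
  a_TP = 144/720 = 0.20, a_PP = 216/720 = 0.30
I − A =
  [   0.90    -0.20]
  [  -0.25     0.70]
det(I−A) = (0.90)(0.70) − (-0.20)(-0.25) = 0.5800
adj(I−A) = [[0.70, 0.20], [0.25, 0.90]]
(I − A)⁻¹ = adj(I−A) / det(I−A) ≈
  [   1.2069     0.3448]
  [   0.4310     1.5517]
First solve x = (I − A)⁻¹ d = adj(I−A)·d / det(I−A); in particular x_P = (0.25·300 + 0.90·500) / 0.5800 = 525.00 / 0.5800 ≈ 905.1724.
Intermediate flow from T to P: z_TP = a_TP · x_P = 0.20 × 525.00 / 0.5800 = 105.00 / 0.5800 ≈ 181.03.

z_TP = 181.03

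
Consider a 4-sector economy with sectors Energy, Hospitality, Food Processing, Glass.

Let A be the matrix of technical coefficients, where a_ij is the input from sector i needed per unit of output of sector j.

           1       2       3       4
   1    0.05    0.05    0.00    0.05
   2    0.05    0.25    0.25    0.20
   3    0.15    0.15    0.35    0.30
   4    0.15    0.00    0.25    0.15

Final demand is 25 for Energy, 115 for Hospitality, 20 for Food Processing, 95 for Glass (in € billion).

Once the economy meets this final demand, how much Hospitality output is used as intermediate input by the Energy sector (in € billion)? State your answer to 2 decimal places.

z_21 = 2.47

I − A =
  [   0.95    -0.05     0.00    -0.05]
  [  -0.05     0.75    -0.25    -0.20]
  [  -0.15    -0.15     0.65    -0.30]
  [  -0.15     0.00    -0.25     0.85]
Compute the cofactors C_ij = (−1)^(i+j)·(3×3 minor ij) of I−A; the adjugate is their transpose:
adj(I−A) = Cᵀ =
  [ 0.318750   0.025750   0.022500   0.032750]
  [ 0.094000   0.446875   0.248125   0.198250]
  [ 0.140250   0.128625   0.596375   0.249000]
  [ 0.097500   0.042375   0.179375   0.424000]
det(I−A) = Σ_j (I−A)_1j·C_1j = (0.95)(0.318750) + (-0.05)(0.094000) + (0.00)(0.140250) + (-0.05)(0.097500) = 0.2932375
(I − A)⁻¹ = adj(I−A) / det(I−A) ≈
  [   1.0870     0.0878     0.0767     0.1117]
  [   0.3206     1.5239     0.8462     0.6761]
  [   0.4783     0.4386     2.0338     0.8491]
  [   0.3325     0.1445     0.6117     1.4459]
First solve x = (I − A)⁻¹ d = adj(I−A)·d / det(I−A); in particular x_1 = (0.318750·25 + 0.025750·115 + 0.022500·20 + 0.032750·95) / 0.2932375 = 14.49125 / 0.2932375 ≈ 49.4181.
Intermediate flow from 2 to 1: z_21 = a_21 · x_1 = 0.05 × 14.49125 / 0.2932375 = 0.7245625 / 0.2932375 ≈ 2.47.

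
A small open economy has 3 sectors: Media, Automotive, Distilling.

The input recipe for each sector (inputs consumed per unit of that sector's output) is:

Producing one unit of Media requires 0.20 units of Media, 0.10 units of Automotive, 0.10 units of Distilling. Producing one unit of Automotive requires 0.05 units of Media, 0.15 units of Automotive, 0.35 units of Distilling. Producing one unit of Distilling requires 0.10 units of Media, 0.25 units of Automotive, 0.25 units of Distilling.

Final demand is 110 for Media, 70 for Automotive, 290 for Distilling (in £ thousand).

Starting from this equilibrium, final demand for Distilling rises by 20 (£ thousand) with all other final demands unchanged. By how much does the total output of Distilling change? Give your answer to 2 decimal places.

I − A =
  [   0.80    -0.05    -0.10]
  [  -0.10     0.85    -0.25]
  [  -0.10    -0.35     0.75]
Cofactors of I−A, C_ij = (−1)^(i+j)·(minor ij) (rows/columns in the sector order above):
  C_11 = (0.85)(0.75) − (-0.25)(-0.35) = 0.5500
  C_12 = −[(-0.10)(0.75) − (-0.25)(-0.10)] = 0.1000
  C_13 = (-0.10)(-0.35) − (0.85)(-0.10) = 0.1200
  C_21 = −[(-0.05)(0.75) − (-0.10)(-0.35)] = 0.0725
  C_22 = (0.80)(0.75) − (-0.10)(-0.10) = 0.5900
  C_23 = −[(0.80)(-0.35) − (-0.05)(-0.10)] = 0.2850
  C_31 = (-0.05)(-0.25) − (-0.10)(0.85) = 0.0975
  C_32 = −[(0.80)(-0.25) − (-0.10)(-0.10)] = 0.2100
  C_33 = (0.80)(0.85) − (-0.05)(-0.10) = 0.6750
det(I−A) = Σ_j (I−A)_1j·C_1j = (0.80)(0.5500) + (-0.05)(0.1000) + (-0.10)(0.1200) = 0.4230
adj(I−A) = Cᵀ =
  [ 0.5500   0.0725   0.0975]
  [ 0.1000   0.5900   0.2100]
  [ 0.1200   0.2850   0.6750]
(I − A)⁻¹ = adj(I−A) / det(I−A) ≈
  [   1.3002     0.1714     0.2305]
  [   0.2364     1.3948     0.4965]
  [   0.2837     0.6738     1.5957]
Δx = (I − A)⁻¹ Δd with Δd having +20 in the Distilling component and 0 elsewhere.
So Δx_3 = L_33 · (+20), where L_33 = adj(I−A)_33 / det(I−A) = 0.6750 / 0.4230.
Δx_3 = 0.6750 × (+20) / 0.4230 = 13.50 / 0.4230 ≈ 31.91.

Δx_3 = 31.91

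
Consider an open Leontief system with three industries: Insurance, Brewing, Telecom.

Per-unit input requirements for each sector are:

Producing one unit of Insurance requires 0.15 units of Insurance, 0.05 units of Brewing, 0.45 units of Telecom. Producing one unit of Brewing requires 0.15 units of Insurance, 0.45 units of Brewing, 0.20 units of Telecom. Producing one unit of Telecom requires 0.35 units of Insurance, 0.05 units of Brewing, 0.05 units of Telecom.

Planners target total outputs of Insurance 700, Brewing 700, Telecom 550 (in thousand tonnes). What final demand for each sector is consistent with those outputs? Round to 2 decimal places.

I − A =
  [   0.85    -0.15    -0.35]
  [  -0.05     0.55    -0.05]
  [  -0.45    -0.20     0.95]
d = (I − A) x:
  d_1 = (+0.85)·700 + (-0.15)·700 + (-0.35)·550 = 297.50
  d_2 = (-0.05)·700 + (+0.55)·700 + (-0.05)·550 = 322.50
  d_3 = (-0.45)·700 + (-0.20)·700 + (+0.95)·550 = 67.50

d_1 = 297.50, d_2 = 322.50, d_3 = 67.50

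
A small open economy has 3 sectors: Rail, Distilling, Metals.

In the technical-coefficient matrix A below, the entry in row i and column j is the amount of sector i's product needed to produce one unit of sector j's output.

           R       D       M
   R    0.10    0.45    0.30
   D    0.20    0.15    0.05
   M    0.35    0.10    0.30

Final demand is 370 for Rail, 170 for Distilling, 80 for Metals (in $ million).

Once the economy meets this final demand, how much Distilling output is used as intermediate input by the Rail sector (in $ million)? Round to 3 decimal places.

I − A =
  [   0.90    -0.45    -0.30]
  [  -0.20     0.85    -0.05]
  [  -0.35    -0.10     0.70]
Cofactors of I−A, C_ij = (−1)^(i+j)·(minor ij) (rows/columns in the sector order above):
  C_11 = (0.85)(0.70) − (-0.05)(-0.10) = 0.5900
  C_12 = −[(-0.20)(0.70) − (-0.05)(-0.35)] = 0.1575
  C_13 = (-0.20)(-0.10) − (0.85)(-0.35) = 0.3175
  C_21 = −[(-0.45)(0.70) − (-0.30)(-0.10)] = 0.3450
  C_22 = (0.90)(0.70) − (-0.30)(-0.35) = 0.5250
  C_23 = −[(0.90)(-0.10) − (-0.45)(-0.35)] = 0.2475
  C_31 = (-0.45)(-0.05) − (-0.30)(0.85) = 0.2775
  C_32 = −[(0.90)(-0.05) − (-0.30)(-0.20)] = 0.1050
  C_33 = (0.90)(0.85) − (-0.45)(-0.20) = 0.6750
det(I−A) = Σ_j (I−A)_1j·C_1j = (0.90)(0.5900) + (-0.45)(0.1575) + (-0.30)(0.3175) = 0.364875
adj(I−A) = Cᵀ =
  [ 0.5900   0.3450   0.2775]
  [ 0.1575   0.5250   0.1050]
  [ 0.3175   0.2475   0.6750]
(I − A)⁻¹ = adj(I−A) / det(I−A) ≈
  [   1.6170     0.9455     0.7605]
  [   0.4317     1.4388     0.2878]
  [   0.8702     0.6783     1.8499]
First solve x = (I − A)⁻¹ d = adj(I−A)·d / det(I−A); in particular x_R = (0.5900·370 + 0.3450·170 + 0.2775·80) / 0.364875 = 299.15 / 0.364875 ≈ 819.86982.
Intermediate flow from D to R: z_DR = a_DR · x_R = 0.20 × 299.15 / 0.364875 = 59.83 / 0.364875 ≈ 163.974.

z_DR = 163.974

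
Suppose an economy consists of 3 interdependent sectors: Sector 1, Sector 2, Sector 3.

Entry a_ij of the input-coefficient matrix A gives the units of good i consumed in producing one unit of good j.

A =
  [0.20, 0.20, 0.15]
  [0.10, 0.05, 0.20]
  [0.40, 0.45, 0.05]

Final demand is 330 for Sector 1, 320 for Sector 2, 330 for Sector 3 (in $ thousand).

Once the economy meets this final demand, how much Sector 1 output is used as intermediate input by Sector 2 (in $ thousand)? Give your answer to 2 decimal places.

I − A =
  [   0.80    -0.20    -0.15]
  [  -0.10     0.95    -0.20]
  [  -0.40    -0.45     0.95]
Cofactors of I−A, C_ij = (−1)^(i+j)·(minor ij) (rows/columns in the sector order above):
  C_11 = (0.95)(0.95) − (-0.20)(-0.45) = 0.8125
  C_12 = −[(-0.10)(0.95) − (-0.20)(-0.40)] = 0.1750
  C_13 = (-0.10)(-0.45) − (0.95)(-0.40) = 0.4250
  C_21 = −[(-0.20)(0.95) − (-0.15)(-0.45)] = 0.2575
  C_22 = (0.80)(0.95) − (-0.15)(-0.40) = 0.7000
  C_23 = −[(0.80)(-0.45) − (-0.20)(-0.40)] = 0.4400
  C_31 = (-0.20)(-0.20) − (-0.15)(0.95) = 0.1825
  C_32 = −[(0.80)(-0.20) − (-0.15)(-0.10)] = 0.1750
  C_33 = (0.80)(0.95) − (-0.20)(-0.10) = 0.7400
det(I−A) = Σ_j (I−A)_1j·C_1j = (0.80)(0.8125) + (-0.20)(0.1750) + (-0.15)(0.4250) = 0.55125
adj(I−A) = Cᵀ =
  [ 0.8125   0.2575   0.1825]
  [ 0.1750   0.7000   0.1750]
  [ 0.4250   0.4400   0.7400]
(I − A)⁻¹ = adj(I−A) / det(I−A) ≈
  [   1.4739     0.4671     0.3311]
  [   0.3175     1.2698     0.3175]
  [   0.7710     0.7982     1.3424]
First solve x = (I − A)⁻¹ d = adj(I−A)·d / det(I−A); in particular x_2 = (0.1750·330 + 0.7000·320 + 0.1750·330) / 0.55125 = 339.50 / 0.55125 ≈ 615.8730.
Intermediate flow from 1 to 2: z_12 = a_12 · x_2 = 0.20 × 339.50 / 0.55125 = 67.90 / 0.55125 ≈ 123.17.

z_12 = 123.17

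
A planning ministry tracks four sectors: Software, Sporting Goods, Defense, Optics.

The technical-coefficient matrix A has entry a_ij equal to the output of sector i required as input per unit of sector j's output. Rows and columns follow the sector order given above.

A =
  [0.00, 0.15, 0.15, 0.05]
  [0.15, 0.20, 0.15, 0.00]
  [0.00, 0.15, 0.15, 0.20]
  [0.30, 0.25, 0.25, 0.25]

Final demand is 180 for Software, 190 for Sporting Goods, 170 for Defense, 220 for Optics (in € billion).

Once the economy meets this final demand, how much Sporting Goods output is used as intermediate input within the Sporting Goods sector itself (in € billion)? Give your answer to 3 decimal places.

I − A =
  [   1.00    -0.15    -0.15    -0.05]
  [  -0.15     0.80    -0.15     0.00]
  [   0.00    -0.15     0.85    -0.20]
  [  -0.30    -0.25    -0.25     0.75]
Compute the cofactors C_ij = (−1)^(i+j)·(3×3 minor ij) of I−A; the adjugate is their transpose:
adj(I−A) = Cᵀ =
  [ 0.445625   0.125000   0.118750   0.061375]
  [ 0.097125   0.565750   0.129000   0.040875]
  [ 0.072375   0.169250   0.569250   0.156625]
  [ 0.234750   0.295000   0.280250   0.635000]
det(I−A) = Σ_j (I−A)_1j·C_1j = (1.00)(0.445625) + (-0.15)(0.097125) + (-0.15)(0.072375) + (-0.05)(0.234750) = 0.4084625
(I − A)⁻¹ = adj(I−A) / det(I−A) ≈
  [   1.0910     0.3060     0.2907     0.1503]
  [   0.2378     1.3851     0.3158     0.1001]
  [   0.1772     0.4144     1.3936     0.3835]
  [   0.5747     0.7222     0.6861     1.5546]
First solve x = (I − A)⁻¹ d = adj(I−A)·d / det(I−A); in particular x_2 = (0.097125·180 + 0.565750·190 + 0.129000·170 + 0.040875·220) / 0.4084625 = 155.8975 / 0.4084625 ≈ 381.66906.
Intermediate flow from 2 to 2: z_22 = a_22 · x_2 = 0.20 × 155.8975 / 0.4084625 = 31.1795 / 0.4084625 ≈ 76.334.

z_22 = 76.334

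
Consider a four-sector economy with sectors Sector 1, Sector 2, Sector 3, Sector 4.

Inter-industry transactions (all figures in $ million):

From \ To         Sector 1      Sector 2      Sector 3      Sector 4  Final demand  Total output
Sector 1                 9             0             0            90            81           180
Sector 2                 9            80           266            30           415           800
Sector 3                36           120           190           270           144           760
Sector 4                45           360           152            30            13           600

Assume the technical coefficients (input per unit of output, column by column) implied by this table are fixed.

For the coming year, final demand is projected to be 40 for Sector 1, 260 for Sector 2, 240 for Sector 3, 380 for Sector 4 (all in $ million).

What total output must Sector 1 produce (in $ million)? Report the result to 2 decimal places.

x_1 = 216.60

Technical coefficients a_ij = z_ij / X_j:
  a_11 = 9/180 = 0.05, a_21 = 9/180 = 0.05, a_31 = 36/180 = 0.20, a_41 = 45/180 = 0.25
  a_12 = 0/800 = 0.00, a_22 = 80/800 = 0.10, a_32 = 120/800 = 0.15, a_42 = 360/800 = 0.45
  a_13 = 0/760 = 0.00, a_23 = 266/760 = 0.35, a_33 = 190/760 = 0.25, a_43 = 152/760 = 0.20
  a_14 = 90/600 = 0.15, a_24 = 30/600 = 0.05, a_34 = 270/600 = 0.45, a_44 = 30/600 = 0.05
I − A =
  [   0.95     0.00     0.00    -0.15]
  [  -0.05     0.90    -0.35    -0.05]
  [  -0.20    -0.15     0.75    -0.45]
  [  -0.25    -0.45    -0.20     0.95]
Compute the cofactors C_ij = (−1)^(i+j)·(3×3 minor ij) of I−A; the adjugate is their transpose:
adj(I−A) = Cᵀ =
  [ 0.421125   0.055125   0.050625   0.093375]
  [ 0.148375   0.557250   0.313750   0.201375]
  [ 0.286875   0.335625   0.753750   0.420000]
  [ 0.241500   0.349125   0.320625   0.591375]
det(I−A) = Σ_j (I−A)_1j·C_1j = (0.95)(0.421125) + (0.00)(0.148375) + (0.00)(0.286875) + (-0.15)(0.241500) = 0.36384375
(I − A)⁻¹ = adj(I−A) / det(I−A) ≈
  [   1.1574     0.1515     0.1391     0.2566]
  [   0.4078     1.5316     0.8623     0.5535]
  [   0.7885     0.9224     2.0716     1.1543]
  [   0.6637     0.9595     0.8812     1.6254]
x = (I − A)⁻¹ d = adj(I−A)·d / det(I−A), with det(I−A) = 0.36384375:
  x_1 = (0.421125·40 + 0.055125·260 + 0.050625·240 + 0.093375·380) / 0.36384375 = 78.81 / 0.36384375 ≈ 216.60
  x_2 = (0.148375·40 + 0.557250·260 + 0.313750·240 + 0.201375·380) / 0.36384375 = 302.6425 / 0.36384375 ≈ 831.79
  x_3 = (0.286875·40 + 0.335625·260 + 0.753750·240 + 0.420000·380) / 0.36384375 = 439.2375 / 0.36384375 ≈ 1207.21
  x_4 = (0.241500·40 + 0.349125·260 + 0.320625·240 + 0.591375·380) / 0.36384375 = 402.105 / 0.36384375 ≈ 1105.16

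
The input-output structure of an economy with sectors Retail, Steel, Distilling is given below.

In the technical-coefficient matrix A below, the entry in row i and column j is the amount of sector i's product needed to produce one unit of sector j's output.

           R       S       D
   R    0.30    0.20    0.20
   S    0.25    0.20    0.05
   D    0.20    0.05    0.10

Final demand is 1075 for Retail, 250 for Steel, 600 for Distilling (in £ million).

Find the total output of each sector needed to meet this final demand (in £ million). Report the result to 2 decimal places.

x_R = 2188.50, x_S = 1072.19, x_D = 1212.57

I − A =
  [   0.70    -0.20    -0.20]
  [  -0.25     0.80    -0.05]
  [  -0.20    -0.05     0.90]
Cofactors of I−A, C_ij = (−1)^(i+j)·(minor ij) (rows/columns in the sector order above):
  C_11 = (0.80)(0.90) − (-0.05)(-0.05) = 0.7175
  C_12 = −[(-0.25)(0.90) − (-0.05)(-0.20)] = 0.2350
  C_13 = (-0.25)(-0.05) − (0.80)(-0.20) = 0.1725
  C_21 = −[(-0.20)(0.90) − (-0.20)(-0.05)] = 0.1900
  C_22 = (0.70)(0.90) − (-0.20)(-0.20) = 0.5900
  C_23 = −[(0.70)(-0.05) − (-0.20)(-0.20)] = 0.0750
  C_31 = (-0.20)(-0.05) − (-0.20)(0.80) = 0.1700
  C_32 = −[(0.70)(-0.05) − (-0.20)(-0.25)] = 0.0850
  C_33 = (0.70)(0.80) − (-0.20)(-0.25) = 0.5100
det(I−A) = Σ_j (I−A)_1j·C_1j = (0.70)(0.7175) + (-0.20)(0.2350) + (-0.20)(0.1725) = 0.42075
adj(I−A) = Cᵀ =
  [ 0.7175   0.1900   0.1700]
  [ 0.2350   0.5900   0.0850]
  [ 0.1725   0.0750   0.5100]
(I − A)⁻¹ = adj(I−A) / det(I−A) ≈
  [   1.7053     0.4516     0.4040]
  [   0.5585     1.4023     0.2020]
  [   0.4100     0.1783     1.2121]
x = (I − A)⁻¹ d = adj(I−A)·d / det(I−A), with det(I−A) = 0.42075:
  x_R = (0.7175·1075 + 0.1900·250 + 0.1700·600) / 0.42075 = 920.8125 / 0.42075 ≈ 2188.50
  x_S = (0.2350·1075 + 0.5900·250 + 0.0850·600) / 0.42075 = 451.125 / 0.42075 ≈ 1072.19
  x_D = (0.1725·1075 + 0.0750·250 + 0.5100·600) / 0.42075 = 510.1875 / 0.42075 ≈ 1212.57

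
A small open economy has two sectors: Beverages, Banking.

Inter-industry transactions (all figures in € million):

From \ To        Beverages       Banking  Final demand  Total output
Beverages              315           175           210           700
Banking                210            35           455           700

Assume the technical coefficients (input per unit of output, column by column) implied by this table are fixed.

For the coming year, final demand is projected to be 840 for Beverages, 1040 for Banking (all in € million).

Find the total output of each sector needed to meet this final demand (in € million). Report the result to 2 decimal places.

x_1 = 2364.25, x_2 = 1841.34

Technical coefficients a_ij = z_ij / X_j:
  a_11 = 315/700 = 0.45, a_21 = 210/700 = 0.30
  a_12 = 175/700 = 0.25, a_22 = 35/700 = 0.05
I − A =
  [   0.55    -0.25]
  [  -0.30     0.95]
det(I−A) = (0.55)(0.95) − (-0.25)(-0.30) = 0.4475
adj(I−A) = [[0.95, 0.25], [0.30, 0.55]]
(I − A)⁻¹ = adj(I−A) / det(I−A) ≈
  [   2.1229     0.5587]
  [   0.6704     1.2291]
x = (I − A)⁻¹ d = adj(I−A)·d / det(I−A), with det(I−A) = 0.4475:
  x_1 = (0.95·840 + 0.25·1040) / 0.4475 = 1058.00 / 0.4475 ≈ 2364.25
  x_2 = (0.30·840 + 0.55·1040) / 0.4475 = 824.00 / 0.4475 ≈ 1841.34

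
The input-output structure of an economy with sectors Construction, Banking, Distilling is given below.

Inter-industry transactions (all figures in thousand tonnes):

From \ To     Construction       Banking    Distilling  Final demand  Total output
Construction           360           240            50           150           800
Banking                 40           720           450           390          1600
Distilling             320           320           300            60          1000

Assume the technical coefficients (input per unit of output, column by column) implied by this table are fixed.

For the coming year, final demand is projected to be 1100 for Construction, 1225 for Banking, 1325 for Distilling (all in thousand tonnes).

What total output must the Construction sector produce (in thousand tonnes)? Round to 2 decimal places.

x_C = 4989.45

Technical coefficients a_ij = z_ij / X_j:
  a_CC = 360/800 = 0.45, a_BC = 40/800 = 0.05, a_DC = 320/800 = 0.40
  a_CB = 240/1600 = 0.15, a_BB = 720/1600 = 0.45, a_DB = 320/1600 = 0.20
  a_CD = 50/1000 = 0.05, a_BD = 450/1000 = 0.45, a_DD = 300/1000 = 0.30
I − A =
  [   0.55    -0.15    -0.05]
  [  -0.05     0.55    -0.45]
  [  -0.40    -0.20     0.70]
Cofactors of I−A, C_ij = (−1)^(i+j)·(minor ij) (rows/columns in the sector order above):
  C_11 = (0.55)(0.70) − (-0.45)(-0.20) = 0.2950
  C_12 = −[(-0.05)(0.70) − (-0.45)(-0.40)] = 0.2150
  C_13 = (-0.05)(-0.20) − (0.55)(-0.40) = 0.2300
  C_21 = −[(-0.15)(0.70) − (-0.05)(-0.20)] = 0.1150
  C_22 = (0.55)(0.70) − (-0.05)(-0.40) = 0.3650
  C_23 = −[(0.55)(-0.20) − (-0.15)(-0.40)] = 0.1700
  C_31 = (-0.15)(-0.45) − (-0.05)(0.55) = 0.0950
  C_32 = −[(0.55)(-0.45) − (-0.05)(-0.05)] = 0.2500
  C_33 = (0.55)(0.55) − (-0.15)(-0.05) = 0.2950
det(I−A) = Σ_j (I−A)_1j·C_1j = (0.55)(0.2950) + (-0.15)(0.2150) + (-0.05)(0.2300) = 0.1185
adj(I−A) = Cᵀ =
  [ 0.2950   0.1150   0.0950]
  [ 0.2150   0.3650   0.2500]
  [ 0.2300   0.1700   0.2950]
(I − A)⁻¹ = adj(I−A) / det(I−A) ≈
  [   2.4895     0.9705     0.8017]
  [   1.8143     3.0802     2.1097]
  [   1.9409     1.4346     2.4895]
x = (I − A)⁻¹ d = adj(I−A)·d / det(I−A), with det(I−A) = 0.1185:
  x_C = (0.2950·1100 + 0.1150·1225 + 0.0950·1325) / 0.1185 = 591.25 / 0.1185 ≈ 4989.45
  x_B = (0.2150·1100 + 0.3650·1225 + 0.2500·1325) / 0.1185 = 1014.875 / 0.1185 ≈ 8564.35
  x_D = (0.2300·1100 + 0.1700·1225 + 0.2950·1325) / 0.1185 = 852.125 / 0.1185 ≈ 7190.93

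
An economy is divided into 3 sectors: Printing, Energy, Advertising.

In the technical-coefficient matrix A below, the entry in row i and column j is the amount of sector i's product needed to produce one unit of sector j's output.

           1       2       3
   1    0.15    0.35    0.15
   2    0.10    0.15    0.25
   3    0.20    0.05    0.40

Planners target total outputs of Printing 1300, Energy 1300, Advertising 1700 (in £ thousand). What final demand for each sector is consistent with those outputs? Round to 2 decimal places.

d_1 = 395.00, d_2 = 550.00, d_3 = 695.00

I − A =
  [   0.85    -0.35    -0.15]
  [  -0.10     0.85    -0.25]
  [  -0.20    -0.05     0.60]
d = (I − A) x:
  d_1 = (+0.85)·1300 + (-0.35)·1300 + (-0.15)·1700 = 395.00
  d_2 = (-0.10)·1300 + (+0.85)·1300 + (-0.25)·1700 = 550.00
  d_3 = (-0.20)·1300 + (-0.05)·1300 + (+0.60)·1700 = 695.00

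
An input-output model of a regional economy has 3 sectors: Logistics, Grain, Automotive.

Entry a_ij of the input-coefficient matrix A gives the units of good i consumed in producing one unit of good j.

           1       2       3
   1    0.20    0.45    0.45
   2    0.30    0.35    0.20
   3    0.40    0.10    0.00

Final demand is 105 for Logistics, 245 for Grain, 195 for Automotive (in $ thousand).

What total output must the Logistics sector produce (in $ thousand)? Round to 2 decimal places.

I − A =
  [   0.80    -0.45    -0.45]
  [  -0.30     0.65    -0.20]
  [  -0.40    -0.10     1.00]
Cofactors of I−A, C_ij = (−1)^(i+j)·(minor ij) (rows/columns in the sector order above):
  C_11 = (0.65)(1.00) − (-0.20)(-0.10) = 0.6300
  C_12 = −[(-0.30)(1.00) − (-0.20)(-0.40)] = 0.3800
  C_13 = (-0.30)(-0.10) − (0.65)(-0.40) = 0.2900
  C_21 = −[(-0.45)(1.00) − (-0.45)(-0.10)] = 0.4950
  C_22 = (0.80)(1.00) − (-0.45)(-0.40) = 0.6200
  C_23 = −[(0.80)(-0.10) − (-0.45)(-0.40)] = 0.2600
  C_31 = (-0.45)(-0.20) − (-0.45)(0.65) = 0.3825
  C_32 = −[(0.80)(-0.20) − (-0.45)(-0.30)] = 0.2950
  C_33 = (0.80)(0.65) − (-0.45)(-0.30) = 0.3850
det(I−A) = Σ_j (I−A)_1j·C_1j = (0.80)(0.6300) + (-0.45)(0.3800) + (-0.45)(0.2900) = 0.2025
adj(I−A) = Cᵀ =
  [ 0.6300   0.4950   0.3825]
  [ 0.3800   0.6200   0.2950]
  [ 0.2900   0.2600   0.3850]
(I − A)⁻¹ = adj(I−A) / det(I−A) ≈
  [   3.1111     2.4444     1.8889]
  [   1.8765     3.0617     1.4568]
  [   1.4321     1.2840     1.9012]
x = (I − A)⁻¹ d = adj(I−A)·d / det(I−A), with det(I−A) = 0.2025:
  x_1 = (0.6300·105 + 0.4950·245 + 0.3825·195) / 0.2025 = 262.0125 / 0.2025 ≈ 1293.89
  x_2 = (0.3800·105 + 0.6200·245 + 0.2950·195) / 0.2025 = 249.325 / 0.2025 ≈ 1231.23
  x_3 = (0.2900·105 + 0.2600·245 + 0.3850·195) / 0.2025 = 169.225 / 0.2025 ≈ 835.68

x_1 = 1293.89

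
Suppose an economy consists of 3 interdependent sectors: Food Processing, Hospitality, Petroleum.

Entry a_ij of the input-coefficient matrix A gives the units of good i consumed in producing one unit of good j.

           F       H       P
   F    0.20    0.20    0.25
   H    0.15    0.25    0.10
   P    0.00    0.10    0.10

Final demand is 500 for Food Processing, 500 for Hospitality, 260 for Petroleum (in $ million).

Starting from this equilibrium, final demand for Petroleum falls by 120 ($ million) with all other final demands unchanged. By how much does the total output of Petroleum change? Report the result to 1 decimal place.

Δx_P = -136.5

I − A =
  [   0.80    -0.20    -0.25]
  [  -0.15     0.75    -0.10]
  [   0.00    -0.10     0.90]
Cofactors of I−A, C_ij = (−1)^(i+j)·(minor ij) (rows/columns in the sector order above):
  C_11 = (0.75)(0.90) − (-0.10)(-0.10) = 0.6650
  C_12 = −[(-0.15)(0.90) − (-0.10)(0.00)] = 0.1350
  C_13 = (-0.15)(-0.10) − (0.75)(0.00) = 0.0150
  C_21 = −[(-0.20)(0.90) − (-0.25)(-0.10)] = 0.2050
  C_22 = (0.80)(0.90) − (-0.25)(0.00) = 0.7200
  C_23 = −[(0.80)(-0.10) − (-0.20)(0.00)] = 0.0800
  C_31 = (-0.20)(-0.10) − (-0.25)(0.75) = 0.2075
  C_32 = −[(0.80)(-0.10) − (-0.25)(-0.15)] = 0.1175
  C_33 = (0.80)(0.75) − (-0.20)(-0.15) = 0.5700
det(I−A) = Σ_j (I−A)_1j·C_1j = (0.80)(0.6650) + (-0.20)(0.1350) + (-0.25)(0.0150) = 0.50125
adj(I−A) = Cᵀ =
  [ 0.6650   0.2050   0.2075]
  [ 0.1350   0.7200   0.1175]
  [ 0.0150   0.0800   0.5700]
(I − A)⁻¹ = adj(I−A) / det(I−A) ≈
  [   1.3267     0.4090     0.4140]
  [   0.2693     1.4364     0.2344]
  [   0.0299     0.1596     1.1372]
Δx = (I − A)⁻¹ Δd with Δd having -120 in the Petroleum component and 0 elsewhere.
So Δx_P = L_PP · (-120), where L_PP = adj(I−A)_PP / det(I−A) = 0.5700 / 0.50125.
Δx_P = 0.5700 × (-120) / 0.50125 = -68.40 / 0.50125 ≈ -136.5.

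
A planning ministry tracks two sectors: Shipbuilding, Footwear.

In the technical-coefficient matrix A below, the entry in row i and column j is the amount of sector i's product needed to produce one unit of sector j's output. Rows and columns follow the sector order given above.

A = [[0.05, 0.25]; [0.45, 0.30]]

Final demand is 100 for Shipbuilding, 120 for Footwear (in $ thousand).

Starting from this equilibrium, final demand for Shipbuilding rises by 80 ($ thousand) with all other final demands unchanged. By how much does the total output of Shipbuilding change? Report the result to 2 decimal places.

Δx_S = 101.36

I − A =
  [   0.95    -0.25]
  [  -0.45     0.70]
det(I−A) = (0.95)(0.70) − (-0.25)(-0.45) = 0.5525
adj(I−A) = [[0.70, 0.25], [0.45, 0.95]]
(I − A)⁻¹ = adj(I−A) / det(I−A) ≈
  [   1.2670     0.4525]
  [   0.8145     1.7195]
Δx = (I − A)⁻¹ Δd with Δd having +80 in the Shipbuilding component and 0 elsewhere.
So Δx_S = L_SS · (+80), where L_SS = adj(I−A)_SS / det(I−A) = 0.70 / 0.5525.
Δx_S = 0.70 × (+80) / 0.5525 = 56.00 / 0.5525 ≈ 101.36.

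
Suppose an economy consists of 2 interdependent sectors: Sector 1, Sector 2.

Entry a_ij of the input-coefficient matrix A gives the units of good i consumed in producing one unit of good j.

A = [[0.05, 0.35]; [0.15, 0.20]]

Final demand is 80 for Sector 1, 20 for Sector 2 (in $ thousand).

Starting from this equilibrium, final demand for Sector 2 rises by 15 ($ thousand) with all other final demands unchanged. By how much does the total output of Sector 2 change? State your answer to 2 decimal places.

I − A =
  [   0.95    -0.35]
  [  -0.15     0.80]
det(I−A) = (0.95)(0.80) − (-0.35)(-0.15) = 0.7075
adj(I−A) = [[0.80, 0.35], [0.15, 0.95]]
(I − A)⁻¹ = adj(I−A) / det(I−A) ≈
  [   1.1307     0.4947]
  [   0.2120     1.3428]
Δx = (I − A)⁻¹ Δd with Δd having +15 in the Sector 2 component and 0 elsewhere.
So Δx_2 = L_22 · (+15), where L_22 = adj(I−A)_22 / det(I−A) = 0.95 / 0.7075.
Δx_2 = 0.95 × (+15) / 0.7075 = 14.25 / 0.7075 ≈ 20.14.

Δx_2 = 20.14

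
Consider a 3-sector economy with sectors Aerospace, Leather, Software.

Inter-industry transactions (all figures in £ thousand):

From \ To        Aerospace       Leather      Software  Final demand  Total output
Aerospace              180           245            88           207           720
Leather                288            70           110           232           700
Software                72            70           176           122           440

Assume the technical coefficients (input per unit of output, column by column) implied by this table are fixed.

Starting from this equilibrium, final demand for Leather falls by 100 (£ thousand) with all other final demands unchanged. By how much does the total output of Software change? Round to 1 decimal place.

Δx_S = -41.1

Technical coefficients a_ij = z_ij / X_j:
  a_AA = 180/720 = 0.25, a_LA = 288/720 = 0.40, a_SA = 72/720 = 0.10
  a_AL = 245/700 = 0.35, a_LL = 70/700 = 0.10, a_SL = 70/700 = 0.10
  a_AS = 88/440 = 0.20, a_LS = 110/440 = 0.25, a_SS = 176/440 = 0.40
I − A =
  [   0.75    -0.35    -0.20]
  [  -0.40     0.90    -0.25]
  [  -0.10    -0.10     0.60]
Cofactors of I−A, C_ij = (−1)^(i+j)·(minor ij) (rows/columns in the sector order above):
  C_11 = (0.90)(0.60) − (-0.25)(-0.10) = 0.5150
  C_12 = −[(-0.40)(0.60) − (-0.25)(-0.10)] = 0.2650
  C_13 = (-0.40)(-0.10) − (0.90)(-0.10) = 0.1300
  C_21 = −[(-0.35)(0.60) − (-0.20)(-0.10)] = 0.2300
  C_22 = (0.75)(0.60) − (-0.20)(-0.10) = 0.4300
  C_23 = −[(0.75)(-0.10) − (-0.35)(-0.10)] = 0.1100
  C_31 = (-0.35)(-0.25) − (-0.20)(0.90) = 0.2675
  C_32 = −[(0.75)(-0.25) − (-0.20)(-0.40)] = 0.2675
  C_33 = (0.75)(0.90) − (-0.35)(-0.40) = 0.5350
det(I−A) = Σ_j (I−A)_1j·C_1j = (0.75)(0.5150) + (-0.35)(0.2650) + (-0.20)(0.1300) = 0.2675
adj(I−A) = Cᵀ =
  [ 0.5150   0.2300   0.2675]
  [ 0.2650   0.4300   0.2675]
  [ 0.1300   0.1100   0.5350]
(I − A)⁻¹ = adj(I−A) / det(I−A) ≈
  [   1.9252     0.8598     1.0000]
  [   0.9907     1.6075     1.0000]
  [   0.4860     0.4112     2.0000]
Δx = (I − A)⁻¹ Δd with Δd having -100 in the Leather component and 0 elsewhere.
So Δx_S = L_SL · (-100), where L_SL = adj(I−A)_SL / det(I−A) = 0.1100 / 0.2675.
Δx_S = 0.1100 × (-100) / 0.2675 = -11.00 / 0.2675 ≈ -41.1.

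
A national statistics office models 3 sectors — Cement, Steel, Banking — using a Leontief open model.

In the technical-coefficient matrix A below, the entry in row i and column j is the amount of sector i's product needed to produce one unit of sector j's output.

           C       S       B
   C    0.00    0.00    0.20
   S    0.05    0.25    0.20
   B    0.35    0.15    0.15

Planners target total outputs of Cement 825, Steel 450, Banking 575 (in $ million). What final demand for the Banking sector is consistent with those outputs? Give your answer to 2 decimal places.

d_B = 132.50

I − A =
  [   1.00     0.00    -0.20]
  [  -0.05     0.75    -0.20]
  [  -0.35    -0.15     0.85]
d = (I − A) x:
  d_C = (+1.00)·825 + (+0.00)·450 + (-0.20)·575 = 710.00
  d_S = (-0.05)·825 + (+0.75)·450 + (-0.20)·575 = 181.25
  d_B = (-0.35)·825 + (-0.15)·450 + (+0.85)·575 = 132.50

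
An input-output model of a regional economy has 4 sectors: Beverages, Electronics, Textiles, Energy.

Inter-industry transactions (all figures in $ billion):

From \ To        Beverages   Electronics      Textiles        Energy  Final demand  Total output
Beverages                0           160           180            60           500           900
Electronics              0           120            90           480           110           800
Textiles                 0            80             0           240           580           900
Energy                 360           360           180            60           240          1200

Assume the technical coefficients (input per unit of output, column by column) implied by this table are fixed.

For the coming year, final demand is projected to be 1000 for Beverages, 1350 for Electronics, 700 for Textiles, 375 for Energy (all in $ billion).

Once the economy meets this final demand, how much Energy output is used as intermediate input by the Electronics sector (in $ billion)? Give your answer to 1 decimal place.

Technical coefficients a_ij = z_ij / X_j:
  a_11 = 0/900 = 0.00, a_21 = 0/900 = 0.00, a_31 = 0/900 = 0.00, a_41 = 360/900 = 0.40
  a_12 = 160/800 = 0.20, a_22 = 120/800 = 0.15, a_32 = 80/800 = 0.10, a_42 = 360/800 = 0.45
  a_13 = 180/900 = 0.20, a_23 = 90/900 = 0.10, a_33 = 0/900 = 0.00, a_43 = 180/900 = 0.20
  a_14 = 60/1200 = 0.05, a_24 = 480/1200 = 0.40, a_34 = 240/1200 = 0.20, a_44 = 60/1200 = 0.05
I − A =
  [   1.00    -0.20    -0.20    -0.05]
  [   0.00     0.85    -0.10    -0.40]
  [   0.00    -0.10     1.00    -0.20]
  [  -0.40    -0.45    -0.20     0.95]
Compute the cofactors C_ij = (−1)^(i+j)·(3×3 minor ij) of I−A; the adjugate is their transpose:
adj(I−A) = Cᵀ =
  [ 0.56700   0.24250   0.17125   0.16800]
  [ 0.16800   0.87400   0.20500   0.42000]
  [ 0.08400   0.19900   0.57850   0.21000]
  [ 0.33600   0.55800   0.29100   0.84000]
det(I−A) = Σ_j (I−A)_1j·C_1j = (1.00)(0.56700) + (-0.20)(0.16800) + (-0.20)(0.08400) + (-0.05)(0.33600) = 0.4998
(I − A)⁻¹ = adj(I−A) / det(I−A) ≈
  [   1.1345     0.4852     0.3426     0.3361]
  [   0.3361     1.7487     0.4102     0.8403]
  [   0.1681     0.3982     1.1575     0.4202]
  [   0.6723     1.1164     0.5822     1.6807]
First solve x = (I − A)⁻¹ d = adj(I−A)·d / det(I−A); in particular x_2 = (0.16800·1000 + 0.87400·1350 + 0.20500·700 + 0.42000·375) / 0.4998 = 1648.90 / 0.4998 ≈ 3299.120.
Intermediate flow from 4 to 2: z_42 = a_42 · x_2 = 0.45 × 1648.90 / 0.4998 = 742.005 / 0.4998 ≈ 1484.6.

z_42 = 1484.6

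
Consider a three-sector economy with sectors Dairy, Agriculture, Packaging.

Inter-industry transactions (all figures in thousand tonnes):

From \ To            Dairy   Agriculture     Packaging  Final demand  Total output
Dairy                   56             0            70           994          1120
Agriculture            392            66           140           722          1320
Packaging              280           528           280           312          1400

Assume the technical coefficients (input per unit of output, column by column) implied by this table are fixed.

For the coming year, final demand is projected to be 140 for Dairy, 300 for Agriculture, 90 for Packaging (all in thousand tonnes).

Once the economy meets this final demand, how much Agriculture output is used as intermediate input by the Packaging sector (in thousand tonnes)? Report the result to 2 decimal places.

z_AP = 37.30

Technical coefficients a_ij = z_ij / X_j:
  a_DD = 56/1120 = 0.05, a_AD = 392/1120 = 0.35, a_PD = 280/1120 = 0.25
  a_DA = 0/1320 = 0.00, a_AA = 66/1320 = 0.05, a_PA = 528/1320 = 0.40
  a_DP = 70/1400 = 0.05, a_AP = 140/1400 = 0.10, a_PP = 280/1400 = 0.20
I − A =
  [   0.95     0.00    -0.05]
  [  -0.35     0.95    -0.10]
  [  -0.25    -0.40     0.80]
Cofactors of I−A, C_ij = (−1)^(i+j)·(minor ij) (rows/columns in the sector order above):
  C_11 = (0.95)(0.80) − (-0.10)(-0.40) = 0.7200
  C_12 = −[(-0.35)(0.80) − (-0.10)(-0.25)] = 0.3050
  C_13 = (-0.35)(-0.40) − (0.95)(-0.25) = 0.3775
  C_21 = −[(0.00)(0.80) − (-0.05)(-0.40)] = 0.0200
  C_22 = (0.95)(0.80) − (-0.05)(-0.25) = 0.7475
  C_23 = −[(0.95)(-0.40) − (0.00)(-0.25)] = 0.3800
  C_31 = (0.00)(-0.10) − (-0.05)(0.95) = 0.0475
  C_32 = −[(0.95)(-0.10) − (-0.05)(-0.35)] = 0.1125
  C_33 = (0.95)(0.95) − (0.00)(-0.35) = 0.9025
det(I−A) = Σ_j (I−A)_1j·C_1j = (0.95)(0.7200) + (0.00)(0.3050) + (-0.05)(0.3775) = 0.665125
adj(I−A) = Cᵀ =
  [ 0.7200   0.0200   0.0475]
  [ 0.3050   0.7475   0.1125]
  [ 0.3775   0.3800   0.9025]
(I − A)⁻¹ = adj(I−A) / det(I−A) ≈
  [   1.0825     0.0301     0.0714]
  [   0.4586     1.1238     0.1691]
  [   0.5676     0.5713     1.3569]
First solve x = (I − A)⁻¹ d = adj(I−A)·d / det(I−A); in particular x_P = (0.3775·140 + 0.3800·300 + 0.9025·90) / 0.665125 = 248.075 / 0.665125 ≈ 372.9750.
Intermediate flow from A to P: z_AP = a_AP · x_P = 0.10 × 248.075 / 0.665125 = 24.8075 / 0.665125 ≈ 37.30.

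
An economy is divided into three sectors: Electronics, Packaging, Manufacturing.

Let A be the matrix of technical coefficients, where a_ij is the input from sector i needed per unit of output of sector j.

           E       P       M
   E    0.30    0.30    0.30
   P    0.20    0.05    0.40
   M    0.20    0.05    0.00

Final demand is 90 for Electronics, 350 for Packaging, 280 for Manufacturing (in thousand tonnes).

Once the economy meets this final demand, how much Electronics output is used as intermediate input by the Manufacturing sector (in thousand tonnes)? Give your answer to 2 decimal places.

z_EM = 130.56

I − A =
  [   0.70    -0.30    -0.30]
  [  -0.20     0.95    -0.40]
  [  -0.20    -0.05     1.00]
Cofactors of I−A, C_ij = (−1)^(i+j)·(minor ij) (rows/columns in the sector order above):
  C_11 = (0.95)(1.00) − (-0.40)(-0.05) = 0.9300
  C_12 = −[(-0.20)(1.00) − (-0.40)(-0.20)] = 0.2800
  C_13 = (-0.20)(-0.05) − (0.95)(-0.20) = 0.2000
  C_21 = −[(-0.30)(1.00) − (-0.30)(-0.05)] = 0.3150
  C_22 = (0.70)(1.00) − (-0.30)(-0.20) = 0.6400
  C_23 = −[(0.70)(-0.05) − (-0.30)(-0.20)] = 0.0950
  C_31 = (-0.30)(-0.40) − (-0.30)(0.95) = 0.4050
  C_32 = −[(0.70)(-0.40) − (-0.30)(-0.20)] = 0.3400
  C_33 = (0.70)(0.95) − (-0.30)(-0.20) = 0.6050
det(I−A) = Σ_j (I−A)_1j·C_1j = (0.70)(0.9300) + (-0.30)(0.2800) + (-0.30)(0.2000) = 0.5070
adj(I−A) = Cᵀ =
  [ 0.9300   0.3150   0.4050]
  [ 0.2800   0.6400   0.3400]
  [ 0.2000   0.0950   0.6050]
(I − A)⁻¹ = adj(I−A) / det(I−A) ≈
  [   1.8343     0.6213     0.7988]
  [   0.5523     1.2623     0.6706]
  [   0.3945     0.1874     1.1933]
First solve x = (I − A)⁻¹ d = adj(I−A)·d / det(I−A); in particular x_M = (0.2000·90 + 0.0950·350 + 0.6050·280) / 0.5070 = 220.65 / 0.5070 ≈ 435.2071.
Intermediate flow from E to M: z_EM = a_EM · x_M = 0.30 × 220.65 / 0.5070 = 66.195 / 0.5070 ≈ 130.56.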